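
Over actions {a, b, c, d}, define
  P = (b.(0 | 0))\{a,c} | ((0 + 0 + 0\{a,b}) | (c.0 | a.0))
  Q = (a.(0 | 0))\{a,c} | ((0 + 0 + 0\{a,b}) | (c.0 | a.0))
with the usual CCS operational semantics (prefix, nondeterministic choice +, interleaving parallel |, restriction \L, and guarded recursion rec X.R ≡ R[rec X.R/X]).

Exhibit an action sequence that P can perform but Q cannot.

Reachable graph of P (8 states):
  s0 = (b.(0 | 0))\{a,c} | ((0 + 0 + 0\{a,b}) | (c.0 | a.0)) has moves --a--▸ s1, --b--▸ s2, --c--▸ s3
  s1 = (b.(0 | 0))\{a,c} | ((0 + 0 + 0\{a,b}) | (c.0 | 0)) has moves --b--▸ s4, --c--▸ s5
  s2 = (0 | 0)\{a,c} | ((0 + 0 + 0\{a,b}) | (c.0 | a.0)) has moves --a--▸ s4, --c--▸ s6
  s3 = (b.(0 | 0))\{a,c} | ((0 + 0 + 0\{a,b}) | (0 | a.0)) has moves --a--▸ s5, --b--▸ s6
  s4 = (0 | 0)\{a,c} | ((0 + 0 + 0\{a,b}) | (c.0 | 0)) has moves --c--▸ s7
  s5 = (b.(0 | 0))\{a,c} | ((0 + 0 + 0\{a,b}) | (0 | 0)) has moves --b--▸ s7
  s6 = (0 | 0)\{a,c} | ((0 + 0 + 0\{a,b}) | (0 | a.0)) has moves --a--▸ s7
  s7 = (0 | 0)\{a,c} | ((0 + 0 + 0\{a,b}) | (0 | 0)) has moves stopped
Reachable graph of Q (4 states):
  t0 = (a.(0 | 0))\{a,c} | ((0 + 0 + 0\{a,b}) | (c.0 | a.0)) has moves --a--▸ t1, --c--▸ t2
  t1 = (a.(0 | 0))\{a,c} | ((0 + 0 + 0\{a,b}) | (c.0 | 0)) has moves --c--▸ t3
  t2 = (a.(0 | 0))\{a,c} | ((0 + 0 + 0\{a,b}) | (0 | a.0)) has moves --a--▸ t3
  t3 = (a.(0 | 0))\{a,c} | ((0 + 0 + 0\{a,b}) | (0 | 0)) has moves stopped
Run σ = ⟨b⟩ on P: start {s0}
  [1] b ⇒ {s2}
  P completes σ.
Run σ = ⟨b⟩ on Q: start {t0}
  [1] b ⇒ no successor for Q

b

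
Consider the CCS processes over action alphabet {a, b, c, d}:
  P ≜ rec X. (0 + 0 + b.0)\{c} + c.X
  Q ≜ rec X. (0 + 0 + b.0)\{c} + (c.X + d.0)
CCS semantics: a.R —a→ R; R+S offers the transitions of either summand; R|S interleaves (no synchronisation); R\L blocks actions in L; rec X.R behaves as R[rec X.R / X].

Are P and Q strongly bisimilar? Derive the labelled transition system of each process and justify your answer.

LTS(P): 2 reachable states
  p0 = rec X. (0 + 0 + b.0)\{c} + c.X | —b→ p1, —c→ p0
  p1 = 0\{c} | ·
LTS(Q): 3 reachable states
  q0 = rec X. (0 + 0 + b.0)\{c} + (c.X + d.0) | —b→ q1, —c→ q0, —d→ q2
  q1 = 0\{c} | ·
  q2 = 0 | ·
Partition-refinement fixed point:
  B0 = {p0}
  B1 = {p1, q1, q2}
  B2 = {q0}
p0 ∈ B0, q0 ∈ B2 → different blocks

not bisimilar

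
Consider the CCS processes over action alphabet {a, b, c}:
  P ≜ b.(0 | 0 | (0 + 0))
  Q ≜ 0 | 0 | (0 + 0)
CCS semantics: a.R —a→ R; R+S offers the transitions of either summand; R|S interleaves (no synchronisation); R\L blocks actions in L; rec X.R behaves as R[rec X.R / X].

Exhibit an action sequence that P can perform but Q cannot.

Reachable graph of P (2 states):
  u0 = b.(0 | 0 | (0 + 0)) ⊢ —b→ u1
  u1 = 0 | 0 | (0 + 0) ⊢ (no moves)
Reachable graph of Q (1 states):
  v0 = 0 | 0 | (0 + 0) ⊢ (no moves)
Run σ = ⟨b⟩ on P: start {u0}
  [1] b ⇒ {u1}
  ✓ P
Run σ = ⟨b⟩ on Q: start {v0}
  [1] b ⇒ no successor for Q

b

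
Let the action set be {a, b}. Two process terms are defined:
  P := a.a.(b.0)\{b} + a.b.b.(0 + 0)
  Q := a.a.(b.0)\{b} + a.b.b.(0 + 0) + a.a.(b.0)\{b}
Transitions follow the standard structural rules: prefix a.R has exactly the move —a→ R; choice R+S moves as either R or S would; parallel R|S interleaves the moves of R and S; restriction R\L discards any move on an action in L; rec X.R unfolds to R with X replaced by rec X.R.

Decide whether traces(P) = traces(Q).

traces(P) = traces(Q)

LTS(P): 6 reachable states
  u0 = a.a.(b.0)\{b} + a.b.b.(0 + 0) | =a=> u1, =a=> u2
  u1 = a.(b.0)\{b} | =a=> u3
  u2 = b.b.(0 + 0) | =b=> u4
  u3 = (b.0)\{b} | ∅
  u4 = b.(0 + 0) | =b=> u5
  u5 = 0 + 0 | ∅
LTS(Q): 6 reachable states
  v0 = a.a.(b.0)\{b} + a.b.b.(0 + 0) + a.a.(b.0)\{b} | =a=> v1, =a=> v2
  v1 = a.(b.0)\{b} | =a=> v3
  v2 = b.b.(0 + 0) | =b=> v4
  v3 = (b.0)\{b} | ∅
  v4 = b.(0 + 0) | =b=> v5
  v5 = 0 + 0 | ∅
Partition-refinement fixed point:
  B0 = {u0, v0}
  B1 = {u1, v1}
  B2 = {u3, u5, v3, v5}
  B3 = {u2, v2}
  B4 = {u4, v4}
u0 ∈ B0, v0 ∈ B0 → same block
Bisimilar ⇒ trace-equivalent.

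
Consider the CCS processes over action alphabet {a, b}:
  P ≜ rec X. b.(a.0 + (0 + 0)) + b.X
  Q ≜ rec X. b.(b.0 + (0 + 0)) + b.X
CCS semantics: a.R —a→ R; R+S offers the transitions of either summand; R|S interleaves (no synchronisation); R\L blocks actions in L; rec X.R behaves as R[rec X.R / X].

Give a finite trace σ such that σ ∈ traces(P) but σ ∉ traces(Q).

P's transition system — 3 states:
  u0 = rec X. b.(a.0 + (0 + 0)) + b.X ⊢ —b→ u0, —b→ u1
  u1 = a.0 + (0 + 0) ⊢ —a→ u2
  u2 = 0 ⊢ ∅
Q's transition system — 3 states:
  v0 = rec X. b.(b.0 + (0 + 0)) + b.X ⊢ —b→ v0, —b→ v1
  v1 = b.0 + (0 + 0) ⊢ —b→ v2
  v2 = 0 ⊢ ∅
Run σ = ⟨ba⟩ on P: start {u0}
  after b @ step 1: {u0, u1}
  after a @ step 2: {u2}
  P completes σ.
Run σ = ⟨ba⟩ on Q: start {v0}
  after b @ step 1: {v0, v1}
  after a @ step 2: no successor for Q

ba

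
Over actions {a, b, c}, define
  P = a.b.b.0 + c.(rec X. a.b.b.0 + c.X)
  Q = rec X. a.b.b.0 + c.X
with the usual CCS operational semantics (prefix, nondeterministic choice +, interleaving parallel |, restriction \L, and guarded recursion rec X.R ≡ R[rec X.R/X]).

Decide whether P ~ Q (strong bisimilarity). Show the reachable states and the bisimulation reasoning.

P ~ Q

P's transition system — 5 states:
  p0 = a.b.b.0 + c.(rec X. a.b.b.0 + c.X) ⊢ --a--▸ p1, --c--▸ p2
  p1 = b.b.0 ⊢ --b--▸ p3
  p2 = rec X. a.b.b.0 + c.X ⊢ --a--▸ p1, --c--▸ p2
  p3 = b.0 ⊢ --b--▸ p4
  p4 = 0 ⊢ (no moves)
Q's transition system — 4 states:
  q0 = rec X. a.b.b.0 + c.X ⊢ --a--▸ q1, --c--▸ q0
  q1 = b.b.0 ⊢ --b--▸ q2
  q2 = b.0 ⊢ --b--▸ q3
  q3 = 0 ⊢ (no moves)
Partition-refinement fixed point:
  B0 = {p0, p2, q0}
  B1 = {p1, q1}
  B2 = {p3, q2}
  B3 = {p4, q3}
p0 ∈ B0, q0 ∈ B0 → same block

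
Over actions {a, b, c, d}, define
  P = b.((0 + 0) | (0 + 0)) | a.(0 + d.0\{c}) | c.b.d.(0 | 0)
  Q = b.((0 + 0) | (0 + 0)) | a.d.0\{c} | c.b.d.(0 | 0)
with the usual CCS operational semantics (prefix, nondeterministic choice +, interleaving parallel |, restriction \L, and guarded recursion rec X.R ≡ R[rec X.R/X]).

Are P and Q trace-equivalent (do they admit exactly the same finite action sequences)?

trace-equivalent

P's transition system — 24 states:
  s0 = b.((0 + 0) | (0 + 0)) | a.(0 + d.0\{c}) | c.b.d.(0 | 0) :: --a--▸ s1, --b--▸ s2, --c--▸ s3
  s1 = b.((0 + 0) | (0 + 0)) | (0 + d.0\{c}) | c.b.d.(0 | 0) :: --b--▸ s4, --c--▸ s5, --d--▸ s6
  s2 = (0 + 0) | (0 + 0) | a.(0 + d.0\{c}) | c.b.d.(0 | 0) :: --a--▸ s4, --c--▸ s7
  s3 = b.((0 + 0) | (0 + 0)) | a.(0 + d.0\{c}) | b.d.(0 | 0) :: --a--▸ s5, --b--▸ s7, --b--▸ s8
  s4 = (0 + 0) | (0 + 0) | (0 + d.0\{c}) | c.b.d.(0 | 0) :: --c--▸ s9, --d--▸ s10
  s5 = b.((0 + 0) | (0 + 0)) | (0 + d.0\{c}) | b.d.(0 | 0) :: --b--▸ s11, --b--▸ s9, --d--▸ s12
  s6 = b.((0 + 0) | (0 + 0)) | 0\{c} | c.b.d.(0 | 0) :: --b--▸ s10, --c--▸ s12
  s7 = (0 + 0) | (0 + 0) | a.(0 + d.0\{c}) | b.d.(0 | 0) :: --a--▸ s9, --b--▸ s13
  s8 = b.((0 + 0) | (0 + 0)) | a.(0 + d.0\{c}) | d.(0 | 0) :: --a--▸ s11, --b--▸ s13, --d--▸ s14
  s9 = (0 + 0) | (0 + 0) | (0 + d.0\{c}) | b.d.(0 | 0) :: --b--▸ s15, --d--▸ s16
  s10 = (0 + 0) | (0 + 0) | 0\{c} | c.b.d.(0 | 0) :: --c--▸ s16
  s11 = b.((0 + 0) | (0 + 0)) | (0 + d.0\{c}) | d.(0 | 0) :: --b--▸ s15, --d--▸ s17, --d--▸ s18
  s12 = b.((0 + 0) | (0 + 0)) | 0\{c} | b.d.(0 | 0) :: --b--▸ s16, --b--▸ s18
  s13 = (0 + 0) | (0 + 0) | a.(0 + d.0\{c}) | d.(0 | 0) :: --a--▸ s15, --d--▸ s19
  s14 = b.((0 + 0) | (0 + 0)) | a.(0 + d.0\{c}) | (0 | 0) :: --a--▸ s17, --b--▸ s19
  s15 = (0 + 0) | (0 + 0) | (0 + d.0\{c}) | d.(0 | 0) :: --d--▸ s20, --d--▸ s21
  s16 = (0 + 0) | (0 + 0) | 0\{c} | b.d.(0 | 0) :: --b--▸ s21
  s17 = b.((0 + 0) | (0 + 0)) | (0 + d.0\{c}) | (0 | 0) :: --b--▸ s20, --d--▸ s22
  s18 = b.((0 + 0) | (0 + 0)) | 0\{c} | d.(0 | 0) :: --b--▸ s21, --d--▸ s22
  s19 = (0 + 0) | (0 + 0) | a.(0 + d.0\{c}) | (0 | 0) :: --a--▸ s20
  s20 = (0 + 0) | (0 + 0) | (0 + d.0\{c}) | (0 | 0) :: --d--▸ s23
  s21 = (0 + 0) | (0 + 0) | 0\{c} | d.(0 | 0) :: --d--▸ s23
  s22 = b.((0 + 0) | (0 + 0)) | 0\{c} | (0 | 0) :: --b--▸ s23
  s23 = (0 + 0) | (0 + 0) | 0\{c} | (0 | 0) :: ·
Q's transition system — 24 states:
  t0 = b.((0 + 0) | (0 + 0)) | a.d.0\{c} | c.b.d.(0 | 0) :: --a--▸ t1, --b--▸ t2, --c--▸ t3
  t1 = b.((0 + 0) | (0 + 0)) | d.0\{c} | c.b.d.(0 | 0) :: --b--▸ t4, --c--▸ t5, --d--▸ t6
  t2 = (0 + 0) | (0 + 0) | a.d.0\{c} | c.b.d.(0 | 0) :: --a--▸ t4, --c--▸ t7
  t3 = b.((0 + 0) | (0 + 0)) | a.d.0\{c} | b.d.(0 | 0) :: --a--▸ t5, --b--▸ t7, --b--▸ t8
  t4 = (0 + 0) | (0 + 0) | d.0\{c} | c.b.d.(0 | 0) :: --c--▸ t9, --d--▸ t10
  t5 = b.((0 + 0) | (0 + 0)) | d.0\{c} | b.d.(0 | 0) :: --b--▸ t11, --b--▸ t9, --d--▸ t12
  t6 = b.((0 + 0) | (0 + 0)) | 0\{c} | c.b.d.(0 | 0) :: --b--▸ t10, --c--▸ t12
  t7 = (0 + 0) | (0 + 0) | a.d.0\{c} | b.d.(0 | 0) :: --a--▸ t9, --b--▸ t13
  t8 = b.((0 + 0) | (0 + 0)) | a.d.0\{c} | d.(0 | 0) :: --a--▸ t11, --b--▸ t13, --d--▸ t14
  t9 = (0 + 0) | (0 + 0) | d.0\{c} | b.d.(0 | 0) :: --b--▸ t15, --d--▸ t16
  t10 = (0 + 0) | (0 + 0) | 0\{c} | c.b.d.(0 | 0) :: --c--▸ t16
  t11 = b.((0 + 0) | (0 + 0)) | d.0\{c} | d.(0 | 0) :: --b--▸ t15, --d--▸ t17, --d--▸ t18
  t12 = b.((0 + 0) | (0 + 0)) | 0\{c} | b.d.(0 | 0) :: --b--▸ t16, --b--▸ t17
  t13 = (0 + 0) | (0 + 0) | a.d.0\{c} | d.(0 | 0) :: --a--▸ t15, --d--▸ t19
  t14 = b.((0 + 0) | (0 + 0)) | a.d.0\{c} | (0 | 0) :: --a--▸ t18, --b--▸ t19
  t15 = (0 + 0) | (0 + 0) | d.0\{c} | d.(0 | 0) :: --d--▸ t20, --d--▸ t21
  t16 = (0 + 0) | (0 + 0) | 0\{c} | b.d.(0 | 0) :: --b--▸ t20
  t17 = b.((0 + 0) | (0 + 0)) | 0\{c} | d.(0 | 0) :: --b--▸ t20, --d--▸ t22
  t18 = b.((0 + 0) | (0 + 0)) | d.0\{c} | (0 | 0) :: --b--▸ t21, --d--▸ t22
  t19 = (0 + 0) | (0 + 0) | a.d.0\{c} | (0 | 0) :: --a--▸ t21
  t20 = (0 + 0) | (0 + 0) | 0\{c} | d.(0 | 0) :: --d--▸ t23
  t21 = (0 + 0) | (0 + 0) | d.0\{c} | (0 | 0) :: --d--▸ t23
  t22 = b.((0 + 0) | (0 + 0)) | 0\{c} | (0 | 0) :: --b--▸ t23
  t23 = (0 + 0) | (0 + 0) | 0\{c} | (0 | 0) :: ·
Coarsest stable partition (strong bisimilarity classes):
  B0 = {s0, t0}
  B1 = {s3, t3}
  B2 = {s8, t8}
  B3 = {s14, t14}
  B4 = {s19, t19}
  B5 = {s20, s21, t20, t21}
  B6 = {s23, t23}
  B7 = {s17, s18, t17, t18}
  B8 = {s22, t22}
  B9 = {s13, t13}
  B10 = {s15, t15}
  B11 = {s11, t11}
  B12 = {s7, t7}
  B13 = {s9, t9}
  B14 = {s16, t16}
  B15 = {s5, t5}
  B16 = {s12, t12}
  B17 = {s2, t2}
  B18 = {s4, t4}
  B19 = {s10, t10}
  B20 = {s1, t1}
  B21 = {s6, t6}
s0 ∈ B0, t0 ∈ B0 → same block
Bisimilar ⇒ trace-equivalent.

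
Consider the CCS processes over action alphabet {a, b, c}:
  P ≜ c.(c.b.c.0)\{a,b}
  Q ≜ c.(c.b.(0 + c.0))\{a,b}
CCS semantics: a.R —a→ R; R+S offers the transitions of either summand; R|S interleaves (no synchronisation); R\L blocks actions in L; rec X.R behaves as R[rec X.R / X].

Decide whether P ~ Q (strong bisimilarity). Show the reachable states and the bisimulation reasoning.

Reachable graph of P (3 states):
  m0 = c.(c.b.c.0)\{a,b} ⊢ --c--▸ m1
  m1 = (c.b.c.0)\{a,b} ⊢ --c--▸ m2
  m2 = (b.c.0)\{a,b} ⊢ ∅
Reachable graph of Q (3 states):
  n0 = c.(c.b.(0 + c.0))\{a,b} ⊢ --c--▸ n1
  n1 = (c.b.(0 + c.0))\{a,b} ⊢ --c--▸ n2
  n2 = (b.(0 + c.0))\{a,b} ⊢ ∅
Partition-refinement fixed point:
  B0 = {m0, n0}
  B1 = {m1, n1}
  B2 = {m2, n2}
m0 ∈ B0, n0 ∈ B0 → same block

P ~ Q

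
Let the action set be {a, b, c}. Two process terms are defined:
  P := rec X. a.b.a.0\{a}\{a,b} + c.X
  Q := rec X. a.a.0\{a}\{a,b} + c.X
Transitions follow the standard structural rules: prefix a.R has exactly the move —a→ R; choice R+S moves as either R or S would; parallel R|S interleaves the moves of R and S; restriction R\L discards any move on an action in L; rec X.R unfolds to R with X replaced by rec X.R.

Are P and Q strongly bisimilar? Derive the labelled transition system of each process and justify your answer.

Reachable graph of P (4 states):
  s0 = rec X. a.b.a.0\{a}\{a,b} + c.X :: ··a··> s1, ··c··> s0
  s1 = b.a.0\{a}\{a,b} :: ··b··> s2
  s2 = a.0\{a}\{a,b} :: ··a··> s3
  s3 = 0\{a}\{a,b} :: (no moves)
Reachable graph of Q (3 states):
  t0 = rec X. a.a.0\{a}\{a,b} + c.X :: ··a··> t1, ··c··> t0
  t1 = a.0\{a}\{a,b} :: ··a··> t2
  t2 = 0\{a}\{a,b} :: (no moves)
Partition-refinement fixed point:
  B0 = {s0}
  B1 = {s1}
  B2 = {s2, t1}
  B3 = {s3, t2}
  B4 = {t0}
s0 ∈ B0, t0 ∈ B4 → different blocks

P ≁ Q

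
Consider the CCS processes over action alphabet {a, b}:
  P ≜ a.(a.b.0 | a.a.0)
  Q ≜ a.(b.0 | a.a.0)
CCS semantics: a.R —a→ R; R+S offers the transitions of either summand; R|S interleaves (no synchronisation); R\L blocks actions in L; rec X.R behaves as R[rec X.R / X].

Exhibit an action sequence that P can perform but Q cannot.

aaaa

Reachable graph of P (10 states):
  m0 = a.(a.b.0 | a.a.0) | --a--▸ m1
  m1 = a.b.0 | a.a.0 | --a--▸ m2, --a--▸ m3
  m2 = a.b.0 | a.0 | --a--▸ m4, --a--▸ m5
  m3 = b.0 | a.a.0 | --a--▸ m5, --b--▸ m6
  m4 = a.b.0 | 0 | --a--▸ m7
  m5 = b.0 | a.0 | --a--▸ m7, --b--▸ m8
  m6 = 0 | a.a.0 | --a--▸ m8
  m7 = b.0 | 0 | --b--▸ m9
  m8 = 0 | a.0 | --a--▸ m9
  m9 = 0 | 0 | deadlocked
Reachable graph of Q (7 states):
  n0 = a.(b.0 | a.a.0) | --a--▸ n1
  n1 = b.0 | a.a.0 | --a--▸ n2, --b--▸ n3
  n2 = b.0 | a.0 | --a--▸ n4, --b--▸ n5
  n3 = 0 | a.a.0 | --a--▸ n5
  n4 = b.0 | 0 | --b--▸ n6
  n5 = 0 | a.0 | --a--▸ n6
  n6 = 0 | 0 | deadlocked
Executing aaaa from P (initial set {m0}):
  after a @ step 1: {m1}
  after a @ step 2: {m2, m3}
  after a @ step 3: {m4, m5}
  after a @ step 4: {m7}
  ✓ P
Executing aaaa from Q (initial set {n0}):
  after a @ step 1: {n1}
  after a @ step 2: {n2}
  after a @ step 3: {n4}
  after a @ step 4: ∅  — Q cannot continue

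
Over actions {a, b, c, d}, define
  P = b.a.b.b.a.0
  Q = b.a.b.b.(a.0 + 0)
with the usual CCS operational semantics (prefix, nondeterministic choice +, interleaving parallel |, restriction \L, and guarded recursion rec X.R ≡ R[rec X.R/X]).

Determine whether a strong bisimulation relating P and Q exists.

YES

Reachable graph of P (6 states):
  s0 = b.a.b.b.a.0 | --b--▸ s1
  s1 = a.b.b.a.0 | --a--▸ s2
  s2 = b.b.a.0 | --b--▸ s3
  s3 = b.a.0 | --b--▸ s4
  s4 = a.0 | --a--▸ s5
  s5 = 0 | deadlocked
Reachable graph of Q (6 states):
  t0 = b.a.b.b.(a.0 + 0) | --b--▸ t1
  t1 = a.b.b.(a.0 + 0) | --a--▸ t2
  t2 = b.b.(a.0 + 0) | --b--▸ t3
  t3 = b.(a.0 + 0) | --b--▸ t4
  t4 = a.0 + 0 | --a--▸ t5
  t5 = 0 | deadlocked
Bisimilarity quotient blocks:
  B0 = {s0, t0}
  B1 = {s1, t1}
  B2 = {s2, t2}
  B3 = {s3, t3}
  B4 = {s4, t4}
  B5 = {s5, t5}
s0 ∈ B0, t0 ∈ B0 → same block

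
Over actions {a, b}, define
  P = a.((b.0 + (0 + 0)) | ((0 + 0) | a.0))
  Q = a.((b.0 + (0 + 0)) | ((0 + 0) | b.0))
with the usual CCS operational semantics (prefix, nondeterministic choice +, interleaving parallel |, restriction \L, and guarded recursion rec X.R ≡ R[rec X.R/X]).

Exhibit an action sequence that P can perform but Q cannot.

LTS(P): 5 reachable states
  s0 = a.((b.0 + (0 + 0)) | ((0 + 0) | a.0)) ⊢ —a→ s1
  s1 = (b.0 + (0 + 0)) | ((0 + 0) | a.0) ⊢ —a→ s2, —b→ s3
  s2 = (b.0 + (0 + 0)) | ((0 + 0) | 0) ⊢ —b→ s4
  s3 = 0 | ((0 + 0) | a.0) ⊢ —a→ s4
  s4 = 0 | ((0 + 0) | 0) ⊢ (no moves)
LTS(Q): 5 reachable states
  t0 = a.((b.0 + (0 + 0)) | ((0 + 0) | b.0)) ⊢ —a→ t1
  t1 = (b.0 + (0 + 0)) | ((0 + 0) | b.0) ⊢ —b→ t2, —b→ t3
  t2 = (b.0 + (0 + 0)) | ((0 + 0) | 0) ⊢ —b→ t4
  t3 = 0 | ((0 + 0) | b.0) ⊢ —b→ t4
  t4 = 0 | ((0 + 0) | 0) ⊢ (no moves)
Executing aa from P (initial set {s0}):
  step 1 (a): {s1}
  step 2 (a): {s2}
  ✓ P
Executing aa from Q (initial set {t0}):
  step 1 (a): {t1}
  step 2 (a): no successor for Q

aa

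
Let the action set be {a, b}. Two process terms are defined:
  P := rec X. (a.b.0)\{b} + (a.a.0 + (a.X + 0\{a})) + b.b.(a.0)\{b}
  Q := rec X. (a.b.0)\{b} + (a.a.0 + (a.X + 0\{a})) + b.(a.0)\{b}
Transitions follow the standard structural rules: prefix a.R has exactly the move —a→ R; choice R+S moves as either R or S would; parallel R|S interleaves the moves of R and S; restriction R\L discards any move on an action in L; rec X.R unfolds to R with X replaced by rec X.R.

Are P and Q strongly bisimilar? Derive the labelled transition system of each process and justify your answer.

P's transition system — 7 states:
  u0 = rec X. (a.b.0)\{b} + (a.a.0 + (a.X + 0\{a})) + b.b.(a.0)\{b} :: -a-> u0, -a-> u1, -a-> u2, -b-> u3
  u1 = (b.0)\{b} :: stopped
  u2 = a.0 :: -a-> u4
  u3 = b.(a.0)\{b} :: -b-> u5
  u4 = 0 :: stopped
  u5 = (a.0)\{b} :: -a-> u6
  u6 = 0\{b} :: stopped
Q's transition system — 6 states:
  v0 = rec X. (a.b.0)\{b} + (a.a.0 + (a.X + 0\{a})) + b.(a.0)\{b} :: -a-> v0, -a-> v1, -a-> v2, -b-> v3
  v1 = (b.0)\{b} :: stopped
  v2 = a.0 :: -a-> v4
  v3 = (a.0)\{b} :: -a-> v5
  v4 = 0 :: stopped
  v5 = 0\{b} :: stopped
Coarsest stable partition (strong bisimilarity classes):
  B0 = {u0}
  B1 = {u1, u4, u6, v1, v4, v5}
  B2 = {u3}
  B3 = {u2, u5, v2, v3}
  B4 = {v0}
u0 ∈ B0, v0 ∈ B4 → different blocks

NO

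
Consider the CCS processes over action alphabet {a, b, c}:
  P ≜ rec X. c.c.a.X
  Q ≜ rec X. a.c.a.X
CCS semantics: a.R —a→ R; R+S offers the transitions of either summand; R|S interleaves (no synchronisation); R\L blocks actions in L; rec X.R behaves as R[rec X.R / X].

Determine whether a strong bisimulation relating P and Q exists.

not bisimilar

Reachable graph of P (3 states):
  m0 = rec X. c.c.a.X | -c-> m1
  m1 = c.a.(rec X. c.c.a.X) | -c-> m2
  m2 = a.(rec X. c.c.a.X) | -a-> m0
Reachable graph of Q (3 states):
  n0 = rec X. a.c.a.X | -a-> n1
  n1 = c.a.(rec X. a.c.a.X) | -c-> n2
  n2 = a.(rec X. a.c.a.X) | -a-> n0
Bisimilarity quotient blocks:
  B0 = {m0}
  B1 = {m1}
  B2 = {m2}
  B3 = {n0}
  B4 = {n1}
  B5 = {n2}
m0 ∈ B0, n0 ∈ B3 → different blocks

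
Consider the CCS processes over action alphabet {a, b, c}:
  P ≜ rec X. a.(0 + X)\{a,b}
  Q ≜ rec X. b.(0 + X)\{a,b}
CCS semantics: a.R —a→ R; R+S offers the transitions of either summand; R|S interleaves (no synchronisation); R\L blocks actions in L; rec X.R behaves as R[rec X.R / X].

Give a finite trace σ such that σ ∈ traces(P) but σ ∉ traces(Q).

a

P's transition system — 2 states:
  m0 = rec X. a.(0 + X)\{a,b} ⊢ =a=> m1
  m1 = (0 + (rec X. a.(0 + X)\{a,b}))\{a,b} ⊢ stopped
Q's transition system — 2 states:
  n0 = rec X. b.(0 + X)\{a,b} ⊢ =b=> n1
  n1 = (0 + (rec X. b.(0 + X)\{a,b}))\{a,b} ⊢ stopped
Trace ⟨a⟩ through P, begin at {m0}:
  step 1 (a): {m1}
  ✓ P
Trace ⟨a⟩ through Q, begin at {n0}:
  step 1 (a): ∅  — Q cannot continue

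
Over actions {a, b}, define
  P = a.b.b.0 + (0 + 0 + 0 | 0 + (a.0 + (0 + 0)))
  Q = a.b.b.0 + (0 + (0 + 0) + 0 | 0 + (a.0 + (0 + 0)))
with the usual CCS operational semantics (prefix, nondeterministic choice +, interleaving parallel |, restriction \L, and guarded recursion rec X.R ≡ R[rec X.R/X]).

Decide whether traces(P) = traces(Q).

traces(P) = traces(Q)

P's transition system — 4 states:
  u0 = a.b.b.0 + (0 + 0 + 0 | 0 + (a.0 + (0 + 0))) → -a-> u1, -a-> u2
  u1 = 0 → ∅
  u2 = b.b.0 → -b-> u3
  u3 = b.0 → -b-> u1
Q's transition system — 4 states:
  v0 = a.b.b.0 + (0 + (0 + 0) + 0 | 0 + (a.0 + (0 + 0))) → -a-> v1, -a-> v2
  v1 = 0 → ∅
  v2 = b.b.0 → -b-> v3
  v3 = b.0 → -b-> v1
Bisimilarity quotient blocks:
  B0 = {u0, v0}
  B1 = {u1, v1}
  B2 = {u2, v2}
  B3 = {u3, v3}
u0 ∈ B0, v0 ∈ B0 → same block
Bisimilar ⇒ trace-equivalent.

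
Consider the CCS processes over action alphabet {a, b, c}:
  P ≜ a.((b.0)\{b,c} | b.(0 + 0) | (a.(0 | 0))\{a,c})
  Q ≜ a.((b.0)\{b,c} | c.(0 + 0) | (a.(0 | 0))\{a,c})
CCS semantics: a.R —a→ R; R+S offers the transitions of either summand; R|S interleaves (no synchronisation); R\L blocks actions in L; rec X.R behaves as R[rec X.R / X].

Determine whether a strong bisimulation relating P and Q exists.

P's transition system — 3 states:
  u0 = a.((b.0)\{b,c} | b.(0 + 0) | (a.(0 | 0))\{a,c}) | -a-> u1
  u1 = (b.0)\{b,c} | b.(0 + 0) | (a.(0 | 0))\{a,c} | -b-> u2
  u2 = (b.0)\{b,c} | (0 + 0) | (a.(0 | 0))\{a,c} | stopped
Q's transition system — 3 states:
  v0 = a.((b.0)\{b,c} | c.(0 + 0) | (a.(0 | 0))\{a,c}) | -a-> v1
  v1 = (b.0)\{b,c} | c.(0 + 0) | (a.(0 | 0))\{a,c} | -c-> v2
  v2 = (b.0)\{b,c} | (0 + 0) | (a.(0 | 0))\{a,c} | stopped
Coarsest stable partition (strong bisimilarity classes):
  B0 = {u0}
  B1 = {u1}
  B2 = {u2, v2}
  B3 = {v0}
  B4 = {v1}
u0 ∈ B0, v0 ∈ B3 → different blocks

NO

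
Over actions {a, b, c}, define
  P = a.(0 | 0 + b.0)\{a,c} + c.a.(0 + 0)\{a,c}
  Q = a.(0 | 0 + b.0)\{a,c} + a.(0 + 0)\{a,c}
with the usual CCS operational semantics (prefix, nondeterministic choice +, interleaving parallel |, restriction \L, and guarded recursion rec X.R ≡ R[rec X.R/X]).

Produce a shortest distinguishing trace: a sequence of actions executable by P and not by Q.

c

LTS(P): 5 reachable states
  u0 = a.(0 | 0 + b.0)\{a,c} + c.a.(0 + 0)\{a,c} → -a-> u1, -c-> u2
  u1 = (0 | 0 + b.0)\{a,c} → -b-> u3
  u2 = a.(0 + 0)\{a,c} → -a-> u4
  u3 = 0\{a,c} → ∅
  u4 = (0 + 0)\{a,c} → ∅
LTS(Q): 4 reachable states
  v0 = a.(0 | 0 + b.0)\{a,c} + a.(0 + 0)\{a,c} → -a-> v1, -a-> v2
  v1 = (0 + 0)\{a,c} → ∅
  v2 = (0 | 0 + b.0)\{a,c} → -b-> v3
  v3 = 0\{a,c} → ∅
Trace ⟨c⟩ through P, begin at {u0}:
  [1] c ⇒ {u2}
  ✓ P
Trace ⟨c⟩ through Q, begin at {v0}:
  [1] c ⇒ ∅  — Q cannot continue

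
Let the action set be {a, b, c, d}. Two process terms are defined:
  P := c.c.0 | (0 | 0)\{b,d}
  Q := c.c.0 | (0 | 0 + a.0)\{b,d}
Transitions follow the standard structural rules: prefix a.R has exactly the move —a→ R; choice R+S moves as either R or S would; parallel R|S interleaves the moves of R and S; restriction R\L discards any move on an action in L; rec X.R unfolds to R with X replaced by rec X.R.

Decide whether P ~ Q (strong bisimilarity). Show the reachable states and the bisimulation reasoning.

Reachable graph of P (3 states):
  p0 = c.c.0 | (0 | 0)\{b,d} | ··c··> p1
  p1 = c.0 | (0 | 0)\{b,d} | ··c··> p2
  p2 = 0 | (0 | 0)\{b,d} | ∅
Reachable graph of Q (6 states):
  q0 = c.c.0 | (0 | 0 + a.0)\{b,d} | ··a··> q1, ··c··> q2
  q1 = c.c.0 | 0\{b,d} | ··c··> q3
  q2 = c.0 | (0 | 0 + a.0)\{b,d} | ··a··> q3, ··c··> q4
  q3 = c.0 | 0\{b,d} | ··c··> q5
  q4 = 0 | (0 | 0 + a.0)\{b,d} | ··a··> q5
  q5 = 0 | 0\{b,d} | ∅
Bisimilarity quotient blocks:
  B0 = {p0, q1}
  B1 = {p1, q3}
  B2 = {p2, q5}
  B3 = {q0}
  B4 = {q2}
  B5 = {q4}
p0 ∈ B0, q0 ∈ B3 → different blocks

NO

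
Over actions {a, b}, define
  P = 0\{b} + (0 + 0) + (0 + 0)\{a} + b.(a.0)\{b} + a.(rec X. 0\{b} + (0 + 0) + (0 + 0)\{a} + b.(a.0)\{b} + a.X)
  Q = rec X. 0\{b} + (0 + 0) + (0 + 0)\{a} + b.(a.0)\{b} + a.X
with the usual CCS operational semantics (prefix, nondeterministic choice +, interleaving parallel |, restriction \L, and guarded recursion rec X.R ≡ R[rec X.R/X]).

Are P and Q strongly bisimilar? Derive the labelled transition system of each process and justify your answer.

P's transition system — 4 states:
  s0 = 0\{b} + (0 + 0) + (0 + 0)\{a} + b.(a.0)\{b} + a.(rec X. 0\{b} + (0 + 0) + (0 + 0)\{a} + b.(a.0)\{b} + a.X) ⊢ —a→ s1, —b→ s2
  s1 = rec X. 0\{b} + (0 + 0) + (0 + 0)\{a} + b.(a.0)\{b} + a.X ⊢ —a→ s1, —b→ s2
  s2 = (a.0)\{b} ⊢ —a→ s3
  s3 = 0\{b} ⊢ ∅
Q's transition system — 3 states:
  t0 = rec X. 0\{b} + (0 + 0) + (0 + 0)\{a} + b.(a.0)\{b} + a.X ⊢ —a→ t0, —b→ t1
  t1 = (a.0)\{b} ⊢ —a→ t2
  t2 = 0\{b} ⊢ ∅
Coarsest stable partition (strong bisimilarity classes):
  B0 = {s0, s1, t0}
  B1 = {s2, t1}
  B2 = {s3, t2}
s0 ∈ B0, t0 ∈ B0 → same block

P ~ Q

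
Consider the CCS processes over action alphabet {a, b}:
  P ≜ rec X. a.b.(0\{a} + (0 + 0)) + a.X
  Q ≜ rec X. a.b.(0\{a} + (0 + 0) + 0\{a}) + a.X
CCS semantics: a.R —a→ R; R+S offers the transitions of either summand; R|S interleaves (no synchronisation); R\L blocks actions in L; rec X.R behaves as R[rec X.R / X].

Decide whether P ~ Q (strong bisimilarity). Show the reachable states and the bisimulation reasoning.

YES

Reachable graph of P (3 states):
  m0 = rec X. a.b.(0\{a} + (0 + 0)) + a.X :: --a--▸ m0, --a--▸ m1
  m1 = b.(0\{a} + (0 + 0)) :: --b--▸ m2
  m2 = 0\{a} + (0 + 0) :: deadlocked
Reachable graph of Q (3 states):
  n0 = rec X. a.b.(0\{a} + (0 + 0) + 0\{a}) + a.X :: --a--▸ n0, --a--▸ n1
  n1 = b.(0\{a} + (0 + 0) + 0\{a}) :: --b--▸ n2
  n2 = 0\{a} + (0 + 0) + 0\{a} :: deadlocked
Coarsest stable partition (strong bisimilarity classes):
  B0 = {m0, n0}
  B1 = {m1, n1}
  B2 = {m2, n2}
m0 ∈ B0, n0 ∈ B0 → same block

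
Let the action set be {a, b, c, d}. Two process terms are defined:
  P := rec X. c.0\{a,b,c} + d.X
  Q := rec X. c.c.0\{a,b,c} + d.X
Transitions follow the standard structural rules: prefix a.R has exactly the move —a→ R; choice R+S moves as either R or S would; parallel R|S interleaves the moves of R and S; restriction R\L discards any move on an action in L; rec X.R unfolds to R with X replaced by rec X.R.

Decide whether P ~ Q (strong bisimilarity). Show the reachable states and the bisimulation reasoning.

not bisimilar

LTS(P): 2 reachable states
  u0 = rec X. c.0\{a,b,c} + d.X → —c→ u1, —d→ u0
  u1 = 0\{a,b,c} → ∅
LTS(Q): 3 reachable states
  v0 = rec X. c.c.0\{a,b,c} + d.X → —c→ v1, —d→ v0
  v1 = c.0\{a,b,c} → —c→ v2
  v2 = 0\{a,b,c} → ∅
Bisimilarity quotient blocks:
  B0 = {u0}
  B1 = {u1, v2}
  B2 = {v0}
  B3 = {v1}
u0 ∈ B0, v0 ∈ B2 → different blocks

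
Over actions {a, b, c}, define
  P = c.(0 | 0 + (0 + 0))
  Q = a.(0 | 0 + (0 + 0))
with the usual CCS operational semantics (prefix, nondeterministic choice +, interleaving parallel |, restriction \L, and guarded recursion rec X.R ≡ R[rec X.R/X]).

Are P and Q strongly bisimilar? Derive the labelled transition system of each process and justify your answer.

P's transition system — 2 states:
  u0 = c.(0 | 0 + (0 + 0)) :: ··c··> u1
  u1 = 0 | 0 + (0 + 0) :: stopped
Q's transition system — 2 states:
  v0 = a.(0 | 0 + (0 + 0)) :: ··a··> v1
  v1 = 0 | 0 + (0 + 0) :: stopped
Partition-refinement fixed point:
  B0 = {u0}
  B1 = {u1, v1}
  B2 = {v0}
u0 ∈ B0, v0 ∈ B2 → different blocks

P ≁ Q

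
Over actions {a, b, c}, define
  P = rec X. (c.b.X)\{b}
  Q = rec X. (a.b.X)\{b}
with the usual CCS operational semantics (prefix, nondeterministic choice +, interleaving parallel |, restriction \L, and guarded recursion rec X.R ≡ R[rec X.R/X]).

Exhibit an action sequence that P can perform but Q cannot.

P's transition system — 2 states:
  u0 = rec X. (c.b.X)\{b} has moves -c-> u1
  u1 = (b.(rec X. (c.b.X)\{b}))\{b} has moves stopped
Q's transition system — 2 states:
  v0 = rec X. (a.b.X)\{b} has moves -a-> v1
  v1 = (b.(rec X. (a.b.X)\{b}))\{b} has moves stopped
Trace ⟨c⟩ through P, begin at {u0}:
  after c @ step 1: {u1}
  — P admits the full trace.
Trace ⟨c⟩ through Q, begin at {v0}:
  after c @ step 1: ∅  — Q cannot continue

c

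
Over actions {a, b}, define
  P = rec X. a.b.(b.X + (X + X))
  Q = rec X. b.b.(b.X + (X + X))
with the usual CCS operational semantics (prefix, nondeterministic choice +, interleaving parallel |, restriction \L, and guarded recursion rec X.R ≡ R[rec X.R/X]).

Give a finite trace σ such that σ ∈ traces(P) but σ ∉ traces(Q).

a

P's transition system — 3 states:
  m0 = rec X. a.b.(b.X + (X + X)) | -a-> m1
  m1 = b.(b.(rec X. a.b.(b.X + (X + X))) + ((rec X. a.b.(b.X + (X + X))) + (rec X. a.b.(b.X + (X + X))))) | -b-> m2
  m2 = b.(rec X. a.b.(b.X + (X + X))) + ((rec X. a.b.(b.X + (X + X))) + (rec X. a.b.(b.X + (X + X)))) | -a-> m1, -b-> m0
Q's transition system — 3 states:
  n0 = rec X. b.b.(b.X + (X + X)) | -b-> n1
  n1 = b.(b.(rec X. b.b.(b.X + (X + X))) + ((rec X. b.b.(b.X + (X + X))) + (rec X. b.b.(b.X + (X + X))))) | -b-> n2
  n2 = b.(rec X. b.b.(b.X + (X + X))) + ((rec X. b.b.(b.X + (X + X))) + (rec X. b.b.(b.X + (X + X)))) | -b-> n0, -b-> n1
Executing a from P (initial set {m0}):
  after a @ step 1: {m1}
  P completes σ.
Executing a from Q (initial set {n0}):
  after a @ step 1: no successor for Q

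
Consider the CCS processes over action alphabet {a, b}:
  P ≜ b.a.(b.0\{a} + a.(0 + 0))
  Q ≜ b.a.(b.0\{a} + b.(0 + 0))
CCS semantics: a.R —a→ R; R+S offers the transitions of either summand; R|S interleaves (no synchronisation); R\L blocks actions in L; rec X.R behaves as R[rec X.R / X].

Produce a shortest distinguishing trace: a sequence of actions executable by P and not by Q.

baa

Reachable graph of P (5 states):
  p0 = b.a.(b.0\{a} + a.(0 + 0)) → ··b··> p1
  p1 = a.(b.0\{a} + a.(0 + 0)) → ··a··> p2
  p2 = b.0\{a} + a.(0 + 0) → ··a··> p3, ··b··> p4
  p3 = 0 + 0 → deadlocked
  p4 = 0\{a} → deadlocked
Reachable graph of Q (5 states):
  q0 = b.a.(b.0\{a} + b.(0 + 0)) → ··b··> q1
  q1 = a.(b.0\{a} + b.(0 + 0)) → ··a··> q2
  q2 = b.0\{a} + b.(0 + 0) → ··b··> q3, ··b··> q4
  q3 = 0 + 0 → deadlocked
  q4 = 0\{a} → deadlocked
Run σ = ⟨baa⟩ on P: start {p0}
  [1] b ⇒ {p1}
  [2] a ⇒ {p2}
  [3] a ⇒ {p3}
  P completes σ.
Run σ = ⟨baa⟩ on Q: start {q0}
  [1] b ⇒ {q1}
  [2] a ⇒ {q2}
  [3] a ⇒ ∅ (Q stuck)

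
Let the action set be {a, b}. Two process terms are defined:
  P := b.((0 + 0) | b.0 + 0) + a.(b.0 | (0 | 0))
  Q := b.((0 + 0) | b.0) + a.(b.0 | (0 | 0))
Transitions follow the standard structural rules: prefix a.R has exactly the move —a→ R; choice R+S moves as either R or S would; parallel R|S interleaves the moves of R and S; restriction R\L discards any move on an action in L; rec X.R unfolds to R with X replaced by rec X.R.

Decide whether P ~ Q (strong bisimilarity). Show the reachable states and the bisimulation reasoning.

LTS(P): 5 reachable states
  s0 = b.((0 + 0) | b.0 + 0) + a.(b.0 | (0 | 0)) :: =a=> s1, =b=> s2
  s1 = b.0 | (0 | 0) :: =b=> s3
  s2 = (0 + 0) | b.0 + 0 :: =b=> s4
  s3 = 0 | (0 | 0) :: deadlocked
  s4 = (0 + 0) | 0 :: deadlocked
LTS(Q): 5 reachable states
  t0 = b.((0 + 0) | b.0) + a.(b.0 | (0 | 0)) :: =a=> t1, =b=> t2
  t1 = b.0 | (0 | 0) :: =b=> t3
  t2 = (0 + 0) | b.0 :: =b=> t4
  t3 = 0 | (0 | 0) :: deadlocked
  t4 = (0 + 0) | 0 :: deadlocked
Coarsest stable partition (strong bisimilarity classes):
  B0 = {s0, t0}
  B1 = {s1, s2, t1, t2}
  B2 = {s3, s4, t3, t4}
s0 ∈ B0, t0 ∈ B0 → same block

YES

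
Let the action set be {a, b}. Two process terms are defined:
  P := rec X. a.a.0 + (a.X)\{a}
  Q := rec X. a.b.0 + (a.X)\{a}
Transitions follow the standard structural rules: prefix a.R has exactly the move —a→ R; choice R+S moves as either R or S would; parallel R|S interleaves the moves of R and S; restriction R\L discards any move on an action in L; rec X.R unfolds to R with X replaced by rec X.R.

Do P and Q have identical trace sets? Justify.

LTS(P): 3 reachable states
  s0 = rec X. a.a.0 + (a.X)\{a} has moves --a--▸ s1
  s1 = a.0 has moves --a--▸ s2
  s2 = 0 has moves ∅
LTS(Q): 3 reachable states
  t0 = rec X. a.b.0 + (a.X)\{a} has moves --a--▸ t1
  t1 = b.0 has moves --b--▸ t2
  t2 = 0 has moves ∅
Executing aa from P (initial set {s0}):
  step 1 (a): {s1}
  step 2 (a): {s2}
  P completes σ.
Executing aa from Q (initial set {t0}):
  step 1 (a): {t1}
  step 2 (a): ∅ (Q stuck)

traces(P) ≠ traces(Q) — witness ⟨aa⟩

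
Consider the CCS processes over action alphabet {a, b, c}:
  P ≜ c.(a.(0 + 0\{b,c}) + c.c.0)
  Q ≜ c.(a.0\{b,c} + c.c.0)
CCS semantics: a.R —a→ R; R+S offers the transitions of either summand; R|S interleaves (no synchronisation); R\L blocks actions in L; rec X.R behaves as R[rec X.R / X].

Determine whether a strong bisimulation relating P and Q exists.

LTS(P): 5 reachable states
  s0 = c.(a.(0 + 0\{b,c}) + c.c.0) → ··c··> s1
  s1 = a.(0 + 0\{b,c}) + c.c.0 → ··a··> s2, ··c··> s3
  s2 = 0 + 0\{b,c} → ·
  s3 = c.0 → ··c··> s4
  s4 = 0 → ·
LTS(Q): 5 reachable states
  t0 = c.(a.0\{b,c} + c.c.0) → ··c··> t1
  t1 = a.0\{b,c} + c.c.0 → ··a··> t2, ··c··> t3
  t2 = 0\{b,c} → ·
  t3 = c.0 → ··c··> t4
  t4 = 0 → ·
Bisimilarity quotient blocks:
  B0 = {s0, t0}
  B1 = {s1, t1}
  B2 = {s3, t3}
  B3 = {s2, s4, t2, t4}
s0 ∈ B0, t0 ∈ B0 → same block

bisimilar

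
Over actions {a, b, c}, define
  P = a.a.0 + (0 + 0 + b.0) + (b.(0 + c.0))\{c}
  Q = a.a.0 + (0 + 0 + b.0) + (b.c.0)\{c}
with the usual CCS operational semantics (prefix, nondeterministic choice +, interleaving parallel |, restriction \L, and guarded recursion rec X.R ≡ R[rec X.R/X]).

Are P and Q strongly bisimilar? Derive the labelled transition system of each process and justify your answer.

Reachable graph of P (4 states):
  p0 = a.a.0 + (0 + 0 + b.0) + (b.(0 + c.0))\{c} | ··a··> p1, ··b··> p2, ··b··> p3
  p1 = a.0 | ··a··> p3
  p2 = (0 + c.0)\{c} | ·
  p3 = 0 | ·
Reachable graph of Q (4 states):
  q0 = a.a.0 + (0 + 0 + b.0) + (b.c.0)\{c} | ··a··> q1, ··b··> q2, ··b··> q3
  q1 = a.0 | ··a··> q3
  q2 = (c.0)\{c} | ·
  q3 = 0 | ·
Partition-refinement fixed point:
  B0 = {p0, q0}
  B1 = {p2, p3, q2, q3}
  B2 = {p1, q1}
p0 ∈ B0, q0 ∈ B0 → same block

bisimilar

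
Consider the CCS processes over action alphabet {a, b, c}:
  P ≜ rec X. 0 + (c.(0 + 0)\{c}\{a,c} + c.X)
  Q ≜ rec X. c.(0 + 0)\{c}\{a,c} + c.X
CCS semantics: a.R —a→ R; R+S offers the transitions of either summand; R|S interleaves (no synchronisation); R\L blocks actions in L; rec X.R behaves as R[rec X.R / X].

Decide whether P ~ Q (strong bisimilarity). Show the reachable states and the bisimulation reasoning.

bisimilar

LTS(P): 2 reachable states
  m0 = rec X. 0 + (c.(0 + 0)\{c}\{a,c} + c.X) | -c-> m0, -c-> m1
  m1 = (0 + 0)\{c}\{a,c} | ∅
LTS(Q): 2 reachable states
  n0 = rec X. c.(0 + 0)\{c}\{a,c} + c.X | -c-> n0, -c-> n1
  n1 = (0 + 0)\{c}\{a,c} | ∅
Bisimilarity quotient blocks:
  B0 = {m0, n0}
  B1 = {m1, n1}
m0 ∈ B0, n0 ∈ B0 → same block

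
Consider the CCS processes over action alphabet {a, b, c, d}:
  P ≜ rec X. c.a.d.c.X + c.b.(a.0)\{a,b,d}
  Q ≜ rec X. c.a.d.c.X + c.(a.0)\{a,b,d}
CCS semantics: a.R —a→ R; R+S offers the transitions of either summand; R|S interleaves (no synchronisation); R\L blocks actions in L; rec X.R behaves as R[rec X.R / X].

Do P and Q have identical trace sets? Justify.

trace-distinct — witness ⟨cb⟩

LTS(P): 6 reachable states
  s0 = rec X. c.a.d.c.X + c.b.(a.0)\{a,b,d} | --c--▸ s1, --c--▸ s2
  s1 = a.d.c.(rec X. c.a.d.c.X + c.b.(a.0)\{a,b,d}) | --a--▸ s3
  s2 = b.(a.0)\{a,b,d} | --b--▸ s4
  s3 = d.c.(rec X. c.a.d.c.X + c.b.(a.0)\{a,b,d}) | --d--▸ s5
  s4 = (a.0)\{a,b,d} | stopped
  s5 = c.(rec X. c.a.d.c.X + c.b.(a.0)\{a,b,d}) | --c--▸ s0
LTS(Q): 5 reachable states
  t0 = rec X. c.a.d.c.X + c.(a.0)\{a,b,d} | --c--▸ t1, --c--▸ t2
  t1 = (a.0)\{a,b,d} | stopped
  t2 = a.d.c.(rec X. c.a.d.c.X + c.(a.0)\{a,b,d}) | --a--▸ t3
  t3 = d.c.(rec X. c.a.d.c.X + c.(a.0)\{a,b,d}) | --d--▸ t4
  t4 = c.(rec X. c.a.d.c.X + c.(a.0)\{a,b,d}) | --c--▸ t0
Run σ = ⟨cb⟩ on P: start {s0}
  after c @ step 1: {s1, s2}
  after b @ step 2: {s4}
  P completes σ.
Run σ = ⟨cb⟩ on Q: start {t0}
  after c @ step 1: {t1, t2}
  after b @ step 2: ∅ (Q stuck)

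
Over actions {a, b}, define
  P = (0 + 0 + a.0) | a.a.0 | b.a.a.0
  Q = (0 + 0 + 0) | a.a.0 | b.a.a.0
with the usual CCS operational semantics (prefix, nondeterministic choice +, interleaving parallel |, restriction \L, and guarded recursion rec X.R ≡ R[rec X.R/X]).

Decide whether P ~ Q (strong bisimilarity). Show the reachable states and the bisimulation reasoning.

NO

LTS(P): 24 reachable states
  s0 = (0 + 0 + a.0) | a.a.0 | b.a.a.0 | --a--▸ s1, --a--▸ s2, --b--▸ s3
  s1 = (0 + 0 + a.0) | a.0 | b.a.a.0 | --a--▸ s4, --a--▸ s5, --b--▸ s6
  s2 = 0 | a.a.0 | b.a.a.0 | --a--▸ s5, --b--▸ s7
  s3 = (0 + 0 + a.0) | a.a.0 | a.a.0 | --a--▸ s6, --a--▸ s7, --a--▸ s8
  s4 = (0 + 0 + a.0) | 0 | b.a.a.0 | --a--▸ s9, --b--▸ s10
  s5 = 0 | a.0 | b.a.a.0 | --a--▸ s9, --b--▸ s11
  s6 = (0 + 0 + a.0) | a.0 | a.a.0 | --a--▸ s10, --a--▸ s11, --a--▸ s12
  s7 = 0 | a.a.0 | a.a.0 | --a--▸ s11, --a--▸ s13
  s8 = (0 + 0 + a.0) | a.a.0 | a.0 | --a--▸ s12, --a--▸ s13, --a--▸ s14
  s9 = 0 | 0 | b.a.a.0 | --b--▸ s15
  s10 = (0 + 0 + a.0) | 0 | a.a.0 | --a--▸ s15, --a--▸ s16
  s11 = 0 | a.0 | a.a.0 | --a--▸ s15, --a--▸ s17
  s12 = (0 + 0 + a.0) | a.0 | a.0 | --a--▸ s16, --a--▸ s17, --a--▸ s18
  s13 = 0 | a.a.0 | a.0 | --a--▸ s17, --a--▸ s19
  s14 = (0 + 0 + a.0) | a.a.0 | 0 | --a--▸ s18, --a--▸ s19
  s15 = 0 | 0 | a.a.0 | --a--▸ s20
  s16 = (0 + 0 + a.0) | 0 | a.0 | --a--▸ s20, --a--▸ s21
  s17 = 0 | a.0 | a.0 | --a--▸ s20, --a--▸ s22
  s18 = (0 + 0 + a.0) | a.0 | 0 | --a--▸ s21, --a--▸ s22
  s19 = 0 | a.a.0 | 0 | --a--▸ s22
  s20 = 0 | 0 | a.0 | --a--▸ s23
  s21 = (0 + 0 + a.0) | 0 | 0 | --a--▸ s23
  s22 = 0 | a.0 | 0 | --a--▸ s23
  s23 = 0 | 0 | 0 | (no moves)
LTS(Q): 12 reachable states
  t0 = (0 + 0 + 0) | a.a.0 | b.a.a.0 | --a--▸ t1, --b--▸ t2
  t1 = (0 + 0 + 0) | a.0 | b.a.a.0 | --a--▸ t3, --b--▸ t4
  t2 = (0 + 0 + 0) | a.a.0 | a.a.0 | --a--▸ t4, --a--▸ t5
  t3 = (0 + 0 + 0) | 0 | b.a.a.0 | --b--▸ t6
  t4 = (0 + 0 + 0) | a.0 | a.a.0 | --a--▸ t6, --a--▸ t7
  t5 = (0 + 0 + 0) | a.a.0 | a.0 | --a--▸ t7, --a--▸ t8
  t6 = (0 + 0 + 0) | 0 | a.a.0 | --a--▸ t9
  t7 = (0 + 0 + 0) | a.0 | a.0 | --a--▸ t10, --a--▸ t9
  t8 = (0 + 0 + 0) | a.a.0 | 0 | --a--▸ t10
  t9 = (0 + 0 + 0) | 0 | a.0 | --a--▸ t11
  t10 = (0 + 0 + 0) | a.0 | 0 | --a--▸ t11
  t11 = (0 + 0 + 0) | 0 | 0 | (no moves)
Bisimilarity quotient blocks:
  B0 = {s0}
  B1 = {s3}
  B2 = {s6, s7, s8, t2}
  B3 = {s10, s11, s12, s13, s14, t4, t5}
  B4 = {s15, s16, s17, s18, s19, t6, t7, t8}
  B5 = {s20, s21, s22, t10, t9}
  B6 = {s23, t11}
  B7 = {s1, s2, t0}
  B8 = {s4, s5, t1}
  B9 = {s9, t3}
s0 ∈ B0, t0 ∈ B7 → different blocks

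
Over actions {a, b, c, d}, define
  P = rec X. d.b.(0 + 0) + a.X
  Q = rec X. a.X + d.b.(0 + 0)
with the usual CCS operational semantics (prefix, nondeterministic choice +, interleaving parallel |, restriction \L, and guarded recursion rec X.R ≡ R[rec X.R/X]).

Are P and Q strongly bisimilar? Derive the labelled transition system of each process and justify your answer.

YES

Reachable graph of P (3 states):
  s0 = rec X. d.b.(0 + 0) + a.X ⊢ =a=> s0, =d=> s1
  s1 = b.(0 + 0) ⊢ =b=> s2
  s2 = 0 + 0 ⊢ ·
Reachable graph of Q (3 states):
  t0 = rec X. a.X + d.b.(0 + 0) ⊢ =a=> t0, =d=> t1
  t1 = b.(0 + 0) ⊢ =b=> t2
  t2 = 0 + 0 ⊢ ·
Bisimilarity quotient blocks:
  B0 = {s0, t0}
  B1 = {s1, t1}
  B2 = {s2, t2}
s0 ∈ B0, t0 ∈ B0 → same block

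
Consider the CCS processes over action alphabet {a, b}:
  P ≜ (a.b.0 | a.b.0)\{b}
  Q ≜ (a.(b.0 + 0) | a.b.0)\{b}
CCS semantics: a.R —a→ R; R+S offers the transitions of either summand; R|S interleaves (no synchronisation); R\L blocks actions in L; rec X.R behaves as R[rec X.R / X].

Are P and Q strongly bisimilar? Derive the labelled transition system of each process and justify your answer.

Reachable graph of P (4 states):
  m0 = (a.b.0 | a.b.0)\{b} → =a=> m1, =a=> m2
  m1 = (a.b.0 | b.0)\{b} → =a=> m3
  m2 = (b.0 | a.b.0)\{b} → =a=> m3
  m3 = (b.0 | b.0)\{b} → stopped
Reachable graph of Q (4 states):
  n0 = (a.(b.0 + 0) | a.b.0)\{b} → =a=> n1, =a=> n2
  n1 = ((b.0 + 0) | a.b.0)\{b} → =a=> n3
  n2 = (a.(b.0 + 0) | b.0)\{b} → =a=> n3
  n3 = ((b.0 + 0) | b.0)\{b} → stopped
Partition-refinement fixed point:
  B0 = {m0, n0}
  B1 = {m1, m2, n1, n2}
  B2 = {m3, n3}
m0 ∈ B0, n0 ∈ B0 → same block

YES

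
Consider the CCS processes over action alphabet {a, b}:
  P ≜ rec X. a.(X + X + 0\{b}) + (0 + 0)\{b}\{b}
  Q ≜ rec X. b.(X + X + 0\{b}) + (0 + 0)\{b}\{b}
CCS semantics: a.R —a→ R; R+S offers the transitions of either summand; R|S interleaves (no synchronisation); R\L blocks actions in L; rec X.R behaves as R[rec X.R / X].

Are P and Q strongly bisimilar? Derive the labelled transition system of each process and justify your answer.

P's transition system — 2 states:
  s0 = rec X. a.(X + X + 0\{b}) + (0 + 0)\{b}\{b} :: --a--▸ s1
  s1 = (rec X. a.(X + X + 0\{b}) + (0 + 0)\{b}\{b}) + (rec X. a.(X + X + 0\{b}) + (0 + 0)\{b}\{b}) + 0\{b} :: --a--▸ s1
Q's transition system — 2 states:
  t0 = rec X. b.(X + X + 0\{b}) + (0 + 0)\{b}\{b} :: --b--▸ t1
  t1 = (rec X. b.(X + X + 0\{b}) + (0 + 0)\{b}\{b}) + (rec X. b.(X + X + 0\{b}) + (0 + 0)\{b}\{b}) + 0\{b} :: --b--▸ t1
Partition-refinement fixed point:
  B0 = {s0, s1}
  B1 = {t0, t1}
s0 ∈ B0, t0 ∈ B1 → different blocks

P ≁ Q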